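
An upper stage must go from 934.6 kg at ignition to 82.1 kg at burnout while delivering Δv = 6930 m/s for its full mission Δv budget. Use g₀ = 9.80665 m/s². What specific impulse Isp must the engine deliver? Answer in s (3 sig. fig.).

ln(m₀/m_f) = ln(934.6/82.1) = ln(11.38) = 2.4322.
Rocket equation: v_e = Δv / ln(m₀/m_f) = 6930 / 2.4322 = 2849.3 m/s.
Isp = v_e / g₀ = 2849.3 / 9.80665 = 290.5 s.

Isp ≈ 291 s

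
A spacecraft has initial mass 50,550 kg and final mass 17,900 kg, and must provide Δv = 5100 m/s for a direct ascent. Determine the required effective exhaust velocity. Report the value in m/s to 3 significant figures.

ln(m₀/m_f) = ln(50550/17900) = ln(2.824) = 1.0382.
Using Δv = v_e ln(m₀/m_f): v_e = Δv / ln(m₀/m_f) = 5100 / 1.0382 = 4912.5 m/s.

v_e ≈ 4910 m/s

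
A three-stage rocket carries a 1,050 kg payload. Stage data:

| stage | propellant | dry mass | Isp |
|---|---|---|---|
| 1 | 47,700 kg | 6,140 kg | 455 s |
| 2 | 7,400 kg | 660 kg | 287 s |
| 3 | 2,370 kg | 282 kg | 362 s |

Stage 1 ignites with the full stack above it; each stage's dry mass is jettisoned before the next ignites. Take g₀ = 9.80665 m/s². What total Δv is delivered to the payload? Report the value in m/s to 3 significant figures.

Δv ≈ 12200 m/s

Ignition mass of stage 1 = 47,700+6,140 + 7,400+660 + 2,370+282 + 1,050 = 65,602 kg.
Stage 1: m₀ = 65,602 kg, m_f = 65,602 − 47,700 = 17,902 kg; Δv = 455×9.80665×ln(3.665) = 4462.0×1.2987 ≈ 5795 m/s.
Stage 2: m₀ = 11,762 kg, m_f = 11,762 − 7,400 = 4,362 kg; Δv = 287×9.80665×ln(2.696) = 2814.5×0.9919 ≈ 2792 m/s.
Stage 3: m₀ = 3,702 kg, m_f = 3,702 − 2,370 = 1,332 kg; Δv = 362×9.80665×ln(2.779) = 3550.0×1.0222 ≈ 3629 m/s.
Total Δv = 5795 + 2792 + 3629 = 12216 m/s.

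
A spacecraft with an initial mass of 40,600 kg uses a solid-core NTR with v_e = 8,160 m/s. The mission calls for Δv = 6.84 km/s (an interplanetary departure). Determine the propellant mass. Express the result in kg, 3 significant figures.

propellant mass ≈ 23000 kg

From the ideal rocket equation, m₀/m_f = exp(Δv / v_e) = exp(6840 / 8160.0) = exp(0.8382) = 2.3123.
m_f = 40,600 / 2.3123 = 17,558.3 kg, so propellant = m₀ − m_f = 40,600 − 17,558.3 = 23,041.7 kg.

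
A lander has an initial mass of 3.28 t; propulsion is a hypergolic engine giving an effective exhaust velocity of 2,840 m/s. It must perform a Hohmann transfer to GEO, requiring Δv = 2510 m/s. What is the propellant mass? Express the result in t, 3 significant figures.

m₀/m_f = exp(Δv / v_e) = exp(2510 / 2840.0) = exp(0.8838) = 2.4201.
m_f = 3.28 / 2.4201 = 1.35532 t, so propellant = m₀ − m_f = 3.28 − 1.35532 = 1.92468 t.

propellant mass ≈ 1.92 t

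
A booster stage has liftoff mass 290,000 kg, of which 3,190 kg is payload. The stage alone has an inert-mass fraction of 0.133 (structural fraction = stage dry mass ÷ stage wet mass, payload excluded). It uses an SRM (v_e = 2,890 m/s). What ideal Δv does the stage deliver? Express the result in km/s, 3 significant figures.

Stage wet mass = m₀ − payload = 290,000 − 3,190 = 286,810 kg.
Stage dry mass = ε × stage wet mass = 0.133 × 286,810 = 38,145.7 kg.
Burnout mass m_f = stage dry + payload = 38,145.7 + 3,190 = 41,335.7 kg.
By the Tsiolkovsky rocket equation, Δv = v_e · ln(290,000/41,335.7) = 2890.0 × ln(7.016) = 2890.0 × 1.9482 ≈ 5630 m/s.

Δv ≈ 5.63 km/s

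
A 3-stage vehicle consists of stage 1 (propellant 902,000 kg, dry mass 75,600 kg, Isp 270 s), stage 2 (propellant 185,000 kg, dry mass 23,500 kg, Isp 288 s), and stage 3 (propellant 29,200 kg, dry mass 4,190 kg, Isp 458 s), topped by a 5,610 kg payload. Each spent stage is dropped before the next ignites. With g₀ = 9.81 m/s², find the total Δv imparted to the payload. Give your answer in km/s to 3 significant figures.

Ignition mass of stage 1 = 902,000+75,600 + 185,000+23,500 + 29,200+4,190 + 5,610 = 1,225,100 kg.
Stage 1: m₀ = 1,225,100 kg, m_f = 1,225,100 − 902,000 = 323,100 kg; Δv = 270×9.81×ln(3.792) = 2648.7×1.3328 ≈ 3530 m/s.
Stage 2: m₀ = 247,500 kg, m_f = 247,500 − 185,000 = 62,500 kg; Δv = 288×9.81×ln(3.96) = 2825.3×1.3762 ≈ 3888 m/s.
Stage 3: m₀ = 39,000 kg, m_f = 39,000 − 29,200 = 9,800 kg; Δv = 458×9.81×ln(3.98) = 4493.0×1.3812 ≈ 6206 m/s.
Total Δv = 3530 + 3888 + 6206 = 13624 m/s.

Δv ≈ 13.6 km/s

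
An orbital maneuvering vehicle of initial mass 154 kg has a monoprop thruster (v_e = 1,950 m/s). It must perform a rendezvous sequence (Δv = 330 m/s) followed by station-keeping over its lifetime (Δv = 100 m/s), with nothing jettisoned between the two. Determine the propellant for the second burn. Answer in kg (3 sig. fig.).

propellant for the second burn ≈ 6.50 kg

After the first burn: m = 154 × exp(−330/1950.0) = 154 × 0.84431 = 130.024 kg.
After the second burn: m = 130.024 × exp(−100/1950.0) = 130.024 × 0.95001 = 123.524 kg.
Second-burn propellant = 130.024 − 123.524 = 6.5 kg.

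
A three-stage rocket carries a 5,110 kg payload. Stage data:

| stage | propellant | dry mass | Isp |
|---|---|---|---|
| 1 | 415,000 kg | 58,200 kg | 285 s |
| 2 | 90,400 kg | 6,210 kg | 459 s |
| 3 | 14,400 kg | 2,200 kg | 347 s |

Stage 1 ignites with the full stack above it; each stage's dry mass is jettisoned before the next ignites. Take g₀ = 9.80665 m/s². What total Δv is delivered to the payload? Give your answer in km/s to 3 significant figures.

Δv ≈ 13.6 km/s

Ignition mass of stage 1 = 415,000+58,200 + 90,400+6,210 + 14,400+2,200 + 5,110 = 591,520 kg.
Stage 1: m₀ = 591,520 kg, m_f = 591,520 − 415,000 = 176,520 kg; Δv = 285×9.80665×ln(3.351) = 2794.9×1.2093 ≈ 3380 m/s.
Stage 2: m₀ = 118,320 kg, m_f = 118,320 − 90,400 = 27,920 kg; Δv = 459×9.80665×ln(4.238) = 4501.3×1.4440 ≈ 6500 m/s.
Stage 3: m₀ = 21,710 kg, m_f = 21,710 − 14,400 = 7,310 kg; Δv = 347×9.80665×ln(2.97) = 3402.9×1.0885 ≈ 3704 m/s.
Total Δv = 3380 + 6500 + 3704 = 13584 m/s.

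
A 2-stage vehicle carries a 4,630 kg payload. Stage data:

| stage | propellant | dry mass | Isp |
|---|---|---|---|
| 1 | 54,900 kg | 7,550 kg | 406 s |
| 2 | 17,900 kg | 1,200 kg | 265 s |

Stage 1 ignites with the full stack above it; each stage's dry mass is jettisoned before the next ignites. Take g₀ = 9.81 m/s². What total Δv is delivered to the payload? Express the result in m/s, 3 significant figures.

Δv ≈ 7690 m/s

Ignition mass of stage 1 = 54,900+7,550 + 17,900+1,200 + 4,630 = 86,180 kg.
Stage 1: m₀ = 86,180 kg, m_f = 86,180 − 54,900 = 31,280 kg; Δv = 406×9.81×ln(2.755) = 3982.9×1.0135 ≈ 4036 m/s.
Stage 2: m₀ = 23,730 kg, m_f = 23,730 − 17,900 = 5,830 kg; Δv = 265×9.81×ln(4.07) = 2599.7×1.4037 ≈ 3649 m/s.
Total Δv = 4036 + 3649 = 7685 m/s.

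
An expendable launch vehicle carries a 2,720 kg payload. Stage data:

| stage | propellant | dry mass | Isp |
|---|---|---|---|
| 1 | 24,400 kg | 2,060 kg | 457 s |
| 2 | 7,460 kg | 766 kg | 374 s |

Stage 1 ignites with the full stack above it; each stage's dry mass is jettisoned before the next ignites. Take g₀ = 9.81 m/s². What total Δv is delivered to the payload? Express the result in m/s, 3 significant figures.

Δv ≈ 8930 m/s

Ignition mass of stage 1 = 24,400+2,060 + 7,460+766 + 2,720 = 37,406 kg.
Stage 1: m₀ = 37,406 kg, m_f = 37,406 − 24,400 = 13,006 kg; Δv = 457×9.81×ln(2.876) = 4483.2×1.0564 ≈ 4736 m/s.
Stage 2: m₀ = 10,946 kg, m_f = 10,946 − 7,460 = 3,486 kg; Δv = 374×9.81×ln(3.14) = 3668.9×1.1442 ≈ 4198 m/s.
Total Δv = 4736 + 4198 = 8934 m/s.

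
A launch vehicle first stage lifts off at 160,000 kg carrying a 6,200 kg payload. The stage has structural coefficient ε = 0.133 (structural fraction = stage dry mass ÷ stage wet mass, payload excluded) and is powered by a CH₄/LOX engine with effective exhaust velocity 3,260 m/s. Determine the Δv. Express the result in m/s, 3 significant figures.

Δv ≈ 5840 m/s

Stage wet mass = m₀ − payload = 160,000 − 6,200 = 153,800 kg.
Stage dry mass = ε × stage wet mass = 0.133 × 153,800 = 20,455.4 kg.
Burnout mass m_f = stage dry + payload = 20,455.4 + 6,200 = 26,655.4 kg.
Rocket equation: Δv = v_e · ln(160,000/26,655.4) = 3260.0 × ln(6.003) = 3260.0 × 1.7922 ≈ 5843 m/s.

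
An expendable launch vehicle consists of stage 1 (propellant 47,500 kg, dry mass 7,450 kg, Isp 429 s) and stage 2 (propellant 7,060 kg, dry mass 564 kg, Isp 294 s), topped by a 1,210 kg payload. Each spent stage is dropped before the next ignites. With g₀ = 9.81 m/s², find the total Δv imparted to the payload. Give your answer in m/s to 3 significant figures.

Ignition mass of stage 1 = 47,500+7,450 + 7,060+564 + 1,210 = 63,784 kg.
Stage 1: m₀ = 63,784 kg, m_f = 63,784 − 47,500 = 16,284 kg; Δv = 429×9.81×ln(3.917) = 4208.5×1.3653 ≈ 5746 m/s.
Stage 2: m₀ = 8,834 kg, m_f = 8,834 − 7,060 = 1,774 kg; Δv = 294×9.81×ln(4.98) = 2884.1×1.6054 ≈ 4630 m/s.
Total Δv = 5746 + 4630 = 10376 m/s.

Δv ≈ 10400 m/s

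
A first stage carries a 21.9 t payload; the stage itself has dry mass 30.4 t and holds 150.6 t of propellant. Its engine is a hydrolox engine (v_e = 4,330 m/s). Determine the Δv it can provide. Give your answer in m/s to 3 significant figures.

Δv ≈ 5870 m/s

m₀ = payload + dry + propellant = 21.9 + 30.4 + 150.6 = 202.9 t.
m_f = payload + dry = 21.9 + 30.4 = 52.3 t.
Δv = v_e · ln(m₀/m_f) = 4330.0 × ln(3.88) = 4330.0 × 1.3557 ≈ 5870.3 m/s.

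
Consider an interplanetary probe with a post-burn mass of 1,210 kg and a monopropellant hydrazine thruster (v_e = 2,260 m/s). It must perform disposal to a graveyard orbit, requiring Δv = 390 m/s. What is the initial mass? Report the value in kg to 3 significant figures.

m₀/m_f = exp(Δv / v_e) = exp(390 / 2260.0) = exp(0.1726) = 1.1884.
m₀ = m_f × 1.1884 = 1,210 × 1.1884 = 1,437.96 kg.

initial mass ≈ 1440 kg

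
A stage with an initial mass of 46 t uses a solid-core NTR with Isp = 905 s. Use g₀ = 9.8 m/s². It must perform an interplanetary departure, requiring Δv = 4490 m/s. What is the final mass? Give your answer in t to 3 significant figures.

v_e = Isp · g₀ = 905 × 9.8 = 8869.0 m/s.
m₀/m_f = exp(Δv / v_e) = exp(4490 / 8869.0) = exp(0.5063) = 1.6591.
m_f = m₀ / 1.6591 = 46 / 1.6591 = 27.7259 t.

final mass ≈ 27.7 t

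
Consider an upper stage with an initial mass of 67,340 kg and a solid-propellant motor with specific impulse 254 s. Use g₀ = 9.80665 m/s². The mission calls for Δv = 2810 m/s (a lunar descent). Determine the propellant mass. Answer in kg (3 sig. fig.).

v_e = Isp · g₀ = 254 × 9.80665 = 2490.9 m/s.
m₀/m_f = exp(Δv / v_e) = exp(2810 / 2490.9) = exp(1.1281) = 3.0898.
m_f = 67,340 / 3.0898 = 21,794.3 kg, so propellant = m₀ − m_f = 67,340 − 21,794.3 = 45,545.7 kg.

propellant mass ≈ 45500 kg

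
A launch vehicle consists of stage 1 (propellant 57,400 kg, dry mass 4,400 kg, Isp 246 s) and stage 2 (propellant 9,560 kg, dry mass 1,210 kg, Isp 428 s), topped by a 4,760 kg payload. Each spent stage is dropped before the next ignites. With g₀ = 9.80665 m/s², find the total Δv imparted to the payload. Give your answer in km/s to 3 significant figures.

Δv ≈ 7.28 km/s

Ignition mass of stage 1 = 57,400+4,400 + 9,560+1,210 + 4,760 = 77,330 kg.
Stage 1: m₀ = 77,330 kg, m_f = 77,330 − 57,400 = 19,930 kg; Δv = 246×9.80665×ln(3.88) = 2412.4×1.3559 ≈ 3271 m/s.
Stage 2: m₀ = 15,530 kg, m_f = 15,530 − 9,560 = 5,970 kg; Δv = 428×9.80665×ln(2.601) = 4197.2×0.9560 ≈ 4013 m/s.
Total Δv = 3271 + 4013 = 7284 m/s.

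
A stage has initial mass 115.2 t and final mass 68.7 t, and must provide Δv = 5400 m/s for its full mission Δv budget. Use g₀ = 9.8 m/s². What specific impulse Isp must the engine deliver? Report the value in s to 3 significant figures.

Isp ≈ 1070 s

ln(m₀/m_f) = ln(115200/68700) = ln(1.677) = 0.5169.
By the Tsiolkovsky rocket equation, v_e = Δv / ln(m₀/m_f) = 5400 / 0.5169 = 10446.5 m/s.
Isp = v_e / g₀ = 10446.5 / 9.8 = 1066.0 s.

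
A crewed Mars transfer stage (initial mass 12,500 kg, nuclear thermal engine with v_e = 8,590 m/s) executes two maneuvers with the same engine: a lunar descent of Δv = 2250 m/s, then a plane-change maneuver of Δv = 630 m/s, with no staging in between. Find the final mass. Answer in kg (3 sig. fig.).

After the first burn: m = 12500 × exp(−2250/8590.0) = 12500 × 0.76956 = 9,619.5 kg.
After the second burn: m = 9,619.5 × exp(−630/8590.0) = 9,619.5 × 0.92928 = 8,939.21 kg.

final mass ≈ 8940 kg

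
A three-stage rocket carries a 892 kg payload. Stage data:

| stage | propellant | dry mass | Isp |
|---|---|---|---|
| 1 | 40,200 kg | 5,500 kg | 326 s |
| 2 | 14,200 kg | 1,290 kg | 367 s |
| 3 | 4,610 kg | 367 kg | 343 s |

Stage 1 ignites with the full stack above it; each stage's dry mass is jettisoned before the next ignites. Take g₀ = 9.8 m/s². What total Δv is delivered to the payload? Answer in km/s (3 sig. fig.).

Ignition mass of stage 1 = 40,200+5,500 + 14,200+1,290 + 4,610+367 + 892 = 67,059 kg.
Stage 1: m₀ = 67,059 kg, m_f = 67,059 − 40,200 = 26,859 kg; Δv = 326×9.8×ln(2.497) = 3194.8×0.9150 ≈ 2923 m/s.
Stage 2: m₀ = 21,359 kg, m_f = 21,359 − 14,200 = 7,159 kg; Δv = 367×9.8×ln(2.984) = 3596.6×1.0931 ≈ 3931 m/s.
Stage 3: m₀ = 5,869 kg, m_f = 5,869 − 4,610 = 1,259 kg; Δv = 343×9.8×ln(4.662) = 3361.4×1.5394 ≈ 5174 m/s.
Total Δv = 2923 + 3931 + 5174 = 12028 m/s.

Δv ≈ 12.0 km/s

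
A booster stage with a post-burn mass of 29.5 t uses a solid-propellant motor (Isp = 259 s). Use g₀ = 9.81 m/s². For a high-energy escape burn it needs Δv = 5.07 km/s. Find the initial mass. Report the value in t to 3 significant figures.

initial mass ≈ 217 t

v_e = Isp · g₀ = 259 × 9.81 = 2540.8 m/s.
By the Tsiolkovsky rocket equation, m₀/m_f = exp(Δv / v_e) = exp(5070 / 2540.8) = exp(1.9954) = 7.3555.
m₀ = m_f × 7.3555 = 29.5 × 7.3555 = 216.987 t.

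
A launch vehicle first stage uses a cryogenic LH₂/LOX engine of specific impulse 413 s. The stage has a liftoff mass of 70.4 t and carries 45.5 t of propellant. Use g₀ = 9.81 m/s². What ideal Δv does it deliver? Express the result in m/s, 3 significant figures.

Δv ≈ 4210 m/s

v_e = Isp · g₀ = 413 × 9.81 = 4051.5 m/s.
m_f = m₀ − m_prop = 70.4 − 45.5 = 24.9 t.
Rocket equation: Δv = v_e · ln(m₀/m_f) = 4051.5 × ln(2.827) = 4051.5 × 1.0393 ≈ 4210.9 m/s.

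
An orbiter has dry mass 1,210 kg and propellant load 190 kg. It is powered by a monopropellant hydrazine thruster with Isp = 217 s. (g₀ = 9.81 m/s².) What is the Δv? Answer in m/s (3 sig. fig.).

v_e = Isp · g₀ = 217 × 9.81 = 2128.8 m/s.
m₀ = m_dry + m_prop = 1,210 + 190 = 1,400 kg.
Δv = v_e · ln(m₀/m_f) = 2128.8 × ln(1.157) = 2128.8 × 0.1459 ≈ 310.5 m/s.

Δv ≈ 310 m/s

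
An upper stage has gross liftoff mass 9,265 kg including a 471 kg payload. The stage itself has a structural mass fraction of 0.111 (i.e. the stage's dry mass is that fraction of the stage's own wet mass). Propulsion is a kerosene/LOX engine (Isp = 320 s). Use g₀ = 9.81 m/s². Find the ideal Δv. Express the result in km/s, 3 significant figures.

Δv ≈ 5.83 km/s

Stage wet mass = m₀ − payload = 9,265 − 471 = 8,794 kg.
Stage dry mass = ε × stage wet mass = 0.111 × 8,794 = 976.134 kg.
Burnout mass m_f = stage dry + payload = 976.134 + 471 = 1,447.134 kg.
v_e = Isp · g₀ = 320 × 9.81 = 3139.2 m/s.
By the Tsiolkovsky rocket equation, Δv = v_e · ln(9,265/1,447.134) = 3139.2 × ln(6.402) = 3139.2 × 1.8567 ≈ 5828 m/s.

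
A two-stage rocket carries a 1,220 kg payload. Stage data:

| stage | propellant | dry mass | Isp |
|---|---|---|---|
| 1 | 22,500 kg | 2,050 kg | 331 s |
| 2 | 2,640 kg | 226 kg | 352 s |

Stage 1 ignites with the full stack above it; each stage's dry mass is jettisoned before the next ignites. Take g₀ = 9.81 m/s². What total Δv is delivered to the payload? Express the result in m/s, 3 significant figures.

Δv ≈ 8590 m/s

Ignition mass of stage 1 = 22,500+2,050 + 2,640+226 + 1,220 = 28,636 kg.
Stage 1: m₀ = 28,636 kg, m_f = 28,636 − 22,500 = 6,136 kg; Δv = 331×9.81×ln(4.667) = 3247.1×1.5405 ≈ 5002 m/s.
Stage 2: m₀ = 4,086 kg, m_f = 4,086 − 2,640 = 1,446 kg; Δv = 352×9.81×ln(2.826) = 3453.1×1.0388 ≈ 3587 m/s.
Total Δv = 5002 + 3587 = 8589 m/s.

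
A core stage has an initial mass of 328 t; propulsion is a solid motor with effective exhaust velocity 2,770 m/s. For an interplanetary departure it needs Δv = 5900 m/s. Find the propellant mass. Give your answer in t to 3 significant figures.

propellant mass ≈ 289 t

By the Tsiolkovsky rocket equation, m₀/m_f = exp(Δv / v_e) = exp(5900 / 2770.0) = exp(2.1300) = 8.4146.
m_f = 328 / 8.4146 = 38.9799 t, so propellant = m₀ − m_f = 328 − 38.9799 = 289.0201 t.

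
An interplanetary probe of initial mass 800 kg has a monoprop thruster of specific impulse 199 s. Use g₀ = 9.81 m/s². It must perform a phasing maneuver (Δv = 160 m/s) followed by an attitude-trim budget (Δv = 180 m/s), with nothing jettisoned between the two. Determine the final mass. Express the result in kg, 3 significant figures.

v_e = Isp · g₀ = 199 × 9.81 = 1952.2 m/s.
After the first burn: m = 800 × exp(−160/1952.2) = 800 × 0.92131 = 737.048 kg.
After the second burn: m = 737.048 × exp(−180/1952.2) = 737.048 × 0.91192 = 672.129 kg.

final mass ≈ 672 kg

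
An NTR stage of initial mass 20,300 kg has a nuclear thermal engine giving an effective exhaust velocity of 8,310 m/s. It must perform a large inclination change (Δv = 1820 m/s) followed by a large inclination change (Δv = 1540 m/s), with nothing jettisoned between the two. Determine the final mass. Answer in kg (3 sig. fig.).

After the first burn: m = 20300 × exp(−1820/8310.0) = 20300 × 0.80331 = 16,307.2 kg.
After the second burn: m = 16,307.2 × exp(−1540/8310.0) = 16,307.2 × 0.83084 = 13,548.7 kg.

final mass ≈ 13500 kg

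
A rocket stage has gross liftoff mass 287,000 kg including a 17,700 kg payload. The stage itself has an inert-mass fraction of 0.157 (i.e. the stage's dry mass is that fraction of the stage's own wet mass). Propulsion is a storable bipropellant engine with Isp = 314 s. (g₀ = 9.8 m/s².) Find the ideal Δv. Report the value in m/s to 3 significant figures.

Δv ≈ 4820 m/s

Stage wet mass = m₀ − payload = 287,000 − 17,700 = 269,300 kg.
Stage dry mass = ε × stage wet mass = 0.157 × 269,300 = 42,280.1 kg.
Burnout mass m_f = stage dry + payload = 42,280.1 + 17,700 = 59,980.1 kg.
v_e = Isp · g₀ = 314 × 9.8 = 3077.2 m/s.
Δv = v_e · ln(287,000/59,980.1) = 3077.2 × ln(4.785) = 3077.2 × 1.5655 ≈ 4817 m/s.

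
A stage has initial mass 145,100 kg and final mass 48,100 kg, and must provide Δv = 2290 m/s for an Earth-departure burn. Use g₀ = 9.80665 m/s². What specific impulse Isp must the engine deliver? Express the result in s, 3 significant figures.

Isp ≈ 211 s

ln(m₀/m_f) = ln(145100/48100) = ln(3.017) = 1.1041.
Using Δv = v_e ln(m₀/m_f): v_e = Δv / ln(m₀/m_f) = 2290 / 1.1041 = 2074.0 m/s.
Isp = v_e / g₀ = 2074.0 / 9.80665 = 211.5 s.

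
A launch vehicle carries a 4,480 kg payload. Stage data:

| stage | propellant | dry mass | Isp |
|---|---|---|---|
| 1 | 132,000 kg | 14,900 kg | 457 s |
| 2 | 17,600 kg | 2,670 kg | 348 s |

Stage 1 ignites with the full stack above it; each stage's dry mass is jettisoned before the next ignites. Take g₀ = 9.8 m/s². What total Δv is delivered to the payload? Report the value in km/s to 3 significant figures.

Δv ≈ 10.8 km/s

Ignition mass of stage 1 = 132,000+14,900 + 17,600+2,670 + 4,480 = 171,650 kg.
Stage 1: m₀ = 171,650 kg, m_f = 171,650 − 132,000 = 39,650 kg; Δv = 457×9.8×ln(4.329) = 4478.6×1.4654 ≈ 6563 m/s.
Stage 2: m₀ = 24,750 kg, m_f = 24,750 − 17,600 = 7,150 kg; Δv = 348×9.8×ln(3.462) = 3410.4×1.2417 ≈ 4235 m/s.
Total Δv = 6563 + 4235 = 10798 m/s.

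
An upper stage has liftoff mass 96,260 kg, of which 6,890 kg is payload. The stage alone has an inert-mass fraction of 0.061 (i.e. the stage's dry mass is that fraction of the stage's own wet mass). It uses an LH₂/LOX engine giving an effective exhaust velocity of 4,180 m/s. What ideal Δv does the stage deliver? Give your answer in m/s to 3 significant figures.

Δv ≈ 8590 m/s

Stage wet mass = m₀ − payload = 96,260 − 6,890 = 89,370 kg.
Stage dry mass = ε × stage wet mass = 0.061 × 89,370 = 5,451.57 kg.
Burnout mass m_f = stage dry + payload = 5,451.57 + 6,890 = 12,341.57 kg.
Rocket equation: Δv = v_e · ln(96,260/12,341.57) = 4180.0 × ln(7.8) = 4180.0 × 2.0541 ≈ 8586 m/s.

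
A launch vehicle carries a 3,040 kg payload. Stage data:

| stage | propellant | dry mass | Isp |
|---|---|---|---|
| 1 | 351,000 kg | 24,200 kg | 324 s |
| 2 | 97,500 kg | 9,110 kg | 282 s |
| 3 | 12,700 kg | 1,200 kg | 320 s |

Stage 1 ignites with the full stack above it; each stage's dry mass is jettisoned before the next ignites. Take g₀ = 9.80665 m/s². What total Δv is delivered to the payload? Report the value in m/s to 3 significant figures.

Δv ≈ 12500 m/s

Ignition mass of stage 1 = 351,000+24,200 + 97,500+9,110 + 12,700+1,200 + 3,040 = 498,750 kg.
Stage 1: m₀ = 498,750 kg, m_f = 498,750 − 351,000 = 147,750 kg; Δv = 324×9.80665×ln(3.376) = 3177.4×1.2166 ≈ 3866 m/s.
Stage 2: m₀ = 123,550 kg, m_f = 123,550 − 97,500 = 26,050 kg; Δv = 282×9.80665×ln(4.743) = 2765.5×1.5566 ≈ 4305 m/s.
Stage 3: m₀ = 16,940 kg, m_f = 16,940 − 12,700 = 4,240 kg; Δv = 320×9.80665×ln(3.995) = 3138.1×1.3851 ≈ 4347 m/s.
Total Δv = 3866 + 4305 + 4347 = 12518 m/s.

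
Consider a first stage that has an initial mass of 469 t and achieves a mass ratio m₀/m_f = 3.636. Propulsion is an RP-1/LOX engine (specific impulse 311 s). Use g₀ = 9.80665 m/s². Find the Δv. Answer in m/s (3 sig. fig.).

Δv ≈ 3940 m/s

v_e = Isp · g₀ = 311 × 9.80665 = 3049.9 m/s.
From the ideal rocket equation, Δv = v_e · ln(3.636) = 3049.9 × 1.2909 ≈ 3937.0 m/s.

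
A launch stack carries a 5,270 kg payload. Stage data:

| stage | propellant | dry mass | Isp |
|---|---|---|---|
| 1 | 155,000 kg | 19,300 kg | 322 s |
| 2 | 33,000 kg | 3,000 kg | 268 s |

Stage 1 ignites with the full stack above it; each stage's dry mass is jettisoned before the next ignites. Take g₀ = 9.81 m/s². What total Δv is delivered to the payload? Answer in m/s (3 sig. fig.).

Ignition mass of stage 1 = 155,000+19,300 + 33,000+3,000 + 5,270 = 215,570 kg.
Stage 1: m₀ = 215,570 kg, m_f = 215,570 − 155,000 = 60,570 kg; Δv = 322×9.81×ln(3.559) = 3158.8×1.2695 ≈ 4010 m/s.
Stage 2: m₀ = 41,270 kg, m_f = 41,270 − 33,000 = 8,270 kg; Δv = 268×9.81×ln(4.99) = 2629.1×1.6075 ≈ 4226 m/s.
Total Δv = 4010 + 4226 = 8236 m/s.

Δv ≈ 8240 m/s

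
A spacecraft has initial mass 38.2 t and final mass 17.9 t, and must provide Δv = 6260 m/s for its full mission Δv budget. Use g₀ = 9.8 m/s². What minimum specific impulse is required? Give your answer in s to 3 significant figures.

Isp ≈ 843 s

ln(m₀/m_f) = ln(38200/17900) = ln(2.134) = 0.7580.
From the ideal rocket equation, v_e = Δv / ln(m₀/m_f) = 6260 / 0.7580 = 8258.2 m/s.
Isp = v_e / g₀ = 8258.2 / 9.8 = 842.7 s.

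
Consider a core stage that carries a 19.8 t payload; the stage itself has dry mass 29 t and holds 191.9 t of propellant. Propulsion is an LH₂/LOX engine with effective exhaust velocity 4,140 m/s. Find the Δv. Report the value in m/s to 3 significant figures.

Δv ≈ 6610 m/s

m₀ = payload + dry + propellant = 19.8 + 29 + 191.9 = 240.7 t.
m_f = payload + dry = 19.8 + 29 = 48.8 t.
Using Δv = v_e ln(m₀/m_f): Δv = v_e · ln(m₀/m_f) = 4140.0 × ln(4.932) = 4140.0 × 1.5958 ≈ 6606.7 m/s.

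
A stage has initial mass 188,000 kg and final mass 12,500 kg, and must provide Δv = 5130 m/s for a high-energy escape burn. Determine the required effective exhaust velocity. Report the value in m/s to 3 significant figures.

v_e ≈ 1890 m/s

ln(m₀/m_f) = ln(188000/12500) = ln(15.04) = 2.7107.
Rocket equation: v_e = Δv / ln(m₀/m_f) = 5130 / 2.7107 = 1892.5 m/s.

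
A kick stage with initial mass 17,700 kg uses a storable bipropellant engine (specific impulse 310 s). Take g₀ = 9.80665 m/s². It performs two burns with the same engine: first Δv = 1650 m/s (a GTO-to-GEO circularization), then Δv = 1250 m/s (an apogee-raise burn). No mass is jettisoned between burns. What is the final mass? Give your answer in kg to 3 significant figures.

final mass ≈ 6820 kg

v_e = Isp · g₀ = 310 × 9.80665 = 3040.1 m/s.
After the first burn: m = 17700 × exp(−1650/3040.1) = 17700 × 0.58115 = 10,286.4 kg.
After the second burn: m = 10,286.4 × exp(−1250/3040.1) = 10,286.4 × 0.66287 = 6,818.55 kg.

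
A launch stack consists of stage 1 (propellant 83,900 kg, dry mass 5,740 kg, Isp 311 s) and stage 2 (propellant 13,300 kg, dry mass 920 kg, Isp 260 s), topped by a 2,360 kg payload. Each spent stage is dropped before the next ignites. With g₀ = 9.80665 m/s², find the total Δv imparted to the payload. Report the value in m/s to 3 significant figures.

Δv ≈ 8890 m/s

Ignition mass of stage 1 = 83,900+5,740 + 13,300+920 + 2,360 = 106,220 kg.
Stage 1: m₀ = 106,220 kg, m_f = 106,220 − 83,900 = 22,320 kg; Δv = 311×9.80665×ln(4.759) = 3049.9×1.5600 ≈ 4758 m/s.
Stage 2: m₀ = 16,580 kg, m_f = 16,580 − 13,300 = 3,280 kg; Δv = 260×9.80665×ln(5.055) = 2549.7×1.6204 ≈ 4131 m/s.
Total Δv = 4758 + 4131 = 8889 m/s.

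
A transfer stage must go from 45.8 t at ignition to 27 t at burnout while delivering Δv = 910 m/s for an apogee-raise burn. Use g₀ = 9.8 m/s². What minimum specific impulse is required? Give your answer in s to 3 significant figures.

Isp ≈ 176 s

ln(m₀/m_f) = ln(45800/27000) = ln(1.696) = 0.5284.
From the ideal rocket equation, v_e = Δv / ln(m₀/m_f) = 910 / 0.5284 = 1722.0 m/s.
Isp = v_e / g₀ = 1722.0 / 9.8 = 175.7 s.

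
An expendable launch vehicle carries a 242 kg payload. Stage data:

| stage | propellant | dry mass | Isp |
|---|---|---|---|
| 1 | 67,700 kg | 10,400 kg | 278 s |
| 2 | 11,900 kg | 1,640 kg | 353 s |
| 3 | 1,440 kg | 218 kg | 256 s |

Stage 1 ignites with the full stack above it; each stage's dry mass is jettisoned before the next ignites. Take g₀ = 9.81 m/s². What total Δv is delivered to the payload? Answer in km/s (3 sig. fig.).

Δv ≈ 12.2 km/s

Ignition mass of stage 1 = 67,700+10,400 + 11,900+1,640 + 1,440+218 + 242 = 93,540 kg.
Stage 1: m₀ = 93,540 kg, m_f = 93,540 − 67,700 = 25,840 kg; Δv = 278×9.81×ln(3.62) = 2727.2×1.2865 ≈ 3508 m/s.
Stage 2: m₀ = 15,440 kg, m_f = 15,440 − 11,900 = 3,540 kg; Δv = 353×9.81×ln(4.362) = 3462.9×1.4728 ≈ 5100 m/s.
Stage 3: m₀ = 1,900 kg, m_f = 1,900 − 1,440 = 460 kg; Δv = 256×9.81×ln(4.13) = 2511.4×1.4184 ≈ 3562 m/s.
Total Δv = 3508 + 5100 + 3562 = 12170 m/s.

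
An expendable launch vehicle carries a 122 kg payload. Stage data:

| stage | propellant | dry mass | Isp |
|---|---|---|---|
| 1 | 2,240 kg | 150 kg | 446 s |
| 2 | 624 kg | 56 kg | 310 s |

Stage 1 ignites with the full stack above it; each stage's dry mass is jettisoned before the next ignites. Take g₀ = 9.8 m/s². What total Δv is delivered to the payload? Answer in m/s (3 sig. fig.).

Ignition mass of stage 1 = 2,240+150 + 624+56 + 122 = 3,192 kg.
Stage 1: m₀ = 3,192 kg, m_f = 3,192 − 2,240 = 952 kg; Δv = 446×9.8×ln(3.353) = 4370.8×1.2098 ≈ 5288 m/s.
Stage 2: m₀ = 802 kg, m_f = 802 − 624 = 178 kg; Δv = 310×9.8×ln(4.506) = 3038.0×1.5053 ≈ 4573 m/s.
Total Δv = 5288 + 4573 = 9861 m/s.

Δv ≈ 9860 m/s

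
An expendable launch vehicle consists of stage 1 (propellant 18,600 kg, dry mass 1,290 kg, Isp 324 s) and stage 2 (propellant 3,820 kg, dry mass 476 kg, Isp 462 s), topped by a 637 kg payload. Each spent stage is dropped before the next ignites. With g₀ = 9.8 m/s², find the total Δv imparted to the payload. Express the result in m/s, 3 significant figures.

Ignition mass of stage 1 = 18,600+1,290 + 3,820+476 + 637 = 24,823 kg.
Stage 1: m₀ = 24,823 kg, m_f = 24,823 − 18,600 = 6,223 kg; Δv = 324×9.8×ln(3.989) = 3175.2×1.3835 ≈ 4393 m/s.
Stage 2: m₀ = 4,933 kg, m_f = 4,933 − 3,820 = 1,113 kg; Δv = 462×9.8×ln(4.432) = 4527.6×1.4889 ≈ 6741 m/s.
Total Δv = 4393 + 6741 = 11134 m/s.

Δv ≈ 11100 m/s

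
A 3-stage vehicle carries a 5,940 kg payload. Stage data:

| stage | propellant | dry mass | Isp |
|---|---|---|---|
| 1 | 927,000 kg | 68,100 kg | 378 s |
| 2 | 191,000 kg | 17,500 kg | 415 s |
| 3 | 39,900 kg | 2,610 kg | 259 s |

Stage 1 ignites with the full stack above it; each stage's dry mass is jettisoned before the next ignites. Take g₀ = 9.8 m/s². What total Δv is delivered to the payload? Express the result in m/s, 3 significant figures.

Δv ≈ 14900 m/s

Ignition mass of stage 1 = 927,000+68,100 + 191,000+17,500 + 39,900+2,610 + 5,940 = 1,252,050 kg.
Stage 1: m₀ = 1,252,050 kg, m_f = 1,252,050 − 927,000 = 325,050 kg; Δv = 378×9.8×ln(3.852) = 3704.4×1.3486 ≈ 4996 m/s.
Stage 2: m₀ = 256,950 kg, m_f = 256,950 − 191,000 = 65,950 kg; Δv = 415×9.8×ln(3.896) = 4067.0×1.3600 ≈ 5531 m/s.
Stage 3: m₀ = 48,450 kg, m_f = 48,450 − 39,900 = 8,550 kg; Δv = 259×9.8×ln(5.667) = 2538.2×1.7346 ≈ 4403 m/s.
Total Δv = 4996 + 5531 + 4403 = 14930 m/s.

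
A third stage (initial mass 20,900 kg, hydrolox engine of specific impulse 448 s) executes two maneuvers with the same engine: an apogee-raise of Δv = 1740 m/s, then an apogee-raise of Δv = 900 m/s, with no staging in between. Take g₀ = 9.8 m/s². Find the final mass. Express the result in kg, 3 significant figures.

v_e = Isp · g₀ = 448 × 9.8 = 4390.4 m/s.
After the first burn: m = 20900 × exp(−1740/4390.4) = 20900 × 0.67279 = 14,061.3 kg.
After the second burn: m = 14,061.3 × exp(−900/4390.4) = 14,061.3 × 0.81465 = 11,455 kg.

final mass ≈ 11500 kg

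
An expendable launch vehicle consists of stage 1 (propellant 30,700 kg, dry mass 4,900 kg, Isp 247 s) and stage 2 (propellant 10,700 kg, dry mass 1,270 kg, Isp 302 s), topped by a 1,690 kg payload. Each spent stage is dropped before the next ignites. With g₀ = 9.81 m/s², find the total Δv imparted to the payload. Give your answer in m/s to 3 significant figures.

Δv ≈ 6900 m/s

Ignition mass of stage 1 = 30,700+4,900 + 10,700+1,270 + 1,690 = 49,260 kg.
Stage 1: m₀ = 49,260 kg, m_f = 49,260 − 30,700 = 18,560 kg; Δv = 247×9.81×ln(2.654) = 2423.1×0.9761 ≈ 2365 m/s.
Stage 2: m₀ = 13,660 kg, m_f = 13,660 − 10,700 = 2,960 kg; Δv = 302×9.81×ln(4.615) = 2962.6×1.5293 ≈ 4531 m/s.
Total Δv = 2365 + 4531 = 6896 m/s.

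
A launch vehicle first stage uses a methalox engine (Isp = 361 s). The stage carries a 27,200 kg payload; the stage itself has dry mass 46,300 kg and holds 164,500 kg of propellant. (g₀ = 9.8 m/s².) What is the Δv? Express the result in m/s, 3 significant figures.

v_e = Isp · g₀ = 361 × 9.8 = 3537.8 m/s.
m₀ = payload + dry + propellant = 27,200 + 46,300 + 164,500 = 238,000 kg.
m_f = payload + dry = 27,200 + 46,300 = 73,500 kg.
Δv = v_e · ln(m₀/m_f) = 3537.8 × ln(3.238) = 3537.8 × 1.1750 ≈ 4156.9 m/s.

Δv ≈ 4160 m/s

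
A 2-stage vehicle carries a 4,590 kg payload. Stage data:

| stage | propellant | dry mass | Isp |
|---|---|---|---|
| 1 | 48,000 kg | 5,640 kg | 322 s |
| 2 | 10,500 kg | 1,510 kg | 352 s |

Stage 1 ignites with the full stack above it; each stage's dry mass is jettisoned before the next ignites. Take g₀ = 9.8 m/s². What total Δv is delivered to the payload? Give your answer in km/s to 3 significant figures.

Δv ≈ 7.08 km/s

Ignition mass of stage 1 = 48,000+5,640 + 10,500+1,510 + 4,590 = 70,240 kg.
Stage 1: m₀ = 70,240 kg, m_f = 70,240 − 48,000 = 22,240 kg; Δv = 322×9.8×ln(3.158) = 3155.6×1.1500 ≈ 3629 m/s.
Stage 2: m₀ = 16,600 kg, m_f = 16,600 − 10,500 = 6,100 kg; Δv = 352×9.8×ln(2.721) = 3449.6×1.0011 ≈ 3453 m/s.
Total Δv = 3629 + 3453 = 7082 m/s.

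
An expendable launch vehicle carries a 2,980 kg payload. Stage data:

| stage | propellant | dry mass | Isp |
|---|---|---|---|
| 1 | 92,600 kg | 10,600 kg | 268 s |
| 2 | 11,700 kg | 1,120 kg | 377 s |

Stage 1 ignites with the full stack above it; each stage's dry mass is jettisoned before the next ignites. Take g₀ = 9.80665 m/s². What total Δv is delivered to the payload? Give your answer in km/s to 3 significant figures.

Ignition mass of stage 1 = 92,600+10,600 + 11,700+1,120 + 2,980 = 119,000 kg.
Stage 1: m₀ = 119,000 kg, m_f = 119,000 − 92,600 = 26,400 kg; Δv = 268×9.80665×ln(4.508) = 2628.2×1.5058 ≈ 3957 m/s.
Stage 2: m₀ = 15,800 kg, m_f = 15,800 − 11,700 = 4,100 kg; Δv = 377×9.80665×ln(3.854) = 3697.1×1.3490 ≈ 4987 m/s.
Total Δv = 3957 + 4987 = 8944 m/s.

Δv ≈ 8.94 km/s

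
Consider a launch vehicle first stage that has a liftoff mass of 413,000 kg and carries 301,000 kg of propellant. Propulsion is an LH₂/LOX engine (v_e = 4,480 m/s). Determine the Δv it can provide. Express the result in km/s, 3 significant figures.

Δv ≈ 5.85 km/s

m_f = m₀ − m_prop = 413,000 − 301,000 = 112,000 kg.
Using Δv = v_e ln(m₀/m_f): Δv = v_e · ln(m₀/m_f) = 4480.0 × ln(3.688) = 4480.0 × 1.3049 ≈ 5846.2 m/s.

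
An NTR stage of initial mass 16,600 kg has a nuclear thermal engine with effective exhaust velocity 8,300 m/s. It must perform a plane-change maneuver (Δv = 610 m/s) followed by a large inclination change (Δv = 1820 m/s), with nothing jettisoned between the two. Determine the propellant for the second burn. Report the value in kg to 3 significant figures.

propellant for the second burn ≈ 3040 kg

After the first burn: m = 16600 × exp(−610/8300.0) = 16600 × 0.92914 = 15,423.7 kg.
After the second burn: m = 15,423.7 × exp(−1820/8300.0) = 15,423.7 × 0.80310 = 12,386.8 kg.
Second-burn propellant = 15,423.7 − 12,386.8 = 3,036.9 kg.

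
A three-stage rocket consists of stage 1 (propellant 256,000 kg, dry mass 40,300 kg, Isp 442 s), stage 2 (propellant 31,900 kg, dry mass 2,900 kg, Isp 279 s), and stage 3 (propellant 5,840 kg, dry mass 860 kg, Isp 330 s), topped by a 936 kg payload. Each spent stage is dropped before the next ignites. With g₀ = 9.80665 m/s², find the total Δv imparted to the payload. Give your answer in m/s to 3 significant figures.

Δv ≈ 14600 m/s

Ignition mass of stage 1 = 256,000+40,300 + 31,900+2,900 + 5,840+860 + 936 = 338,736 kg.
Stage 1: m₀ = 338,736 kg, m_f = 338,736 − 256,000 = 82,736 kg; Δv = 442×9.80665×ln(4.094) = 4334.5×1.4096 ≈ 6110 m/s.
Stage 2: m₀ = 42,436 kg, m_f = 42,436 − 31,900 = 10,536 kg; Δv = 279×9.80665×ln(4.028) = 2736.1×1.3932 ≈ 3812 m/s.
Stage 3: m₀ = 7,636 kg, m_f = 7,636 − 5,840 = 1,796 kg; Δv = 330×9.80665×ln(4.252) = 3236.2×1.4473 ≈ 4684 m/s.
Total Δv = 6110 + 3812 + 4684 = 14606 m/s.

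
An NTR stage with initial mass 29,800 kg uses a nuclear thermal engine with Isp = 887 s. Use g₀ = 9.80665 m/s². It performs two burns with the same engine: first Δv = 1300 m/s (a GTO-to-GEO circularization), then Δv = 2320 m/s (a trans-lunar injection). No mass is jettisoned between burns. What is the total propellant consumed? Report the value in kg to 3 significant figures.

v_e = Isp · g₀ = 887 × 9.80665 = 8698.5 m/s.
After the first burn: m = 29800 × exp(−1300/8698.5) = 29800 × 0.86118 = 25,663.2 kg.
After the second burn: m = 25,663.2 × exp(−2320/8698.5) = 25,663.2 × 0.76589 = 19,655.2 kg.
Total propellant = m₀ − m_final = 29800 − 19,655.2 = 10,144.8 kg.

total propellant consumed ≈ 10100 kg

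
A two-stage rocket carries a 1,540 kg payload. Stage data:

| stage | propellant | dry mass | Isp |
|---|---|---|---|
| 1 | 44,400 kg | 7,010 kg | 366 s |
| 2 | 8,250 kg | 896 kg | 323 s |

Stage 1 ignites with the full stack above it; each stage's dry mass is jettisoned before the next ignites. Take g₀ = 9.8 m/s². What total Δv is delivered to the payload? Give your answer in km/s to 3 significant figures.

Δv ≈ 9.18 km/s

Ignition mass of stage 1 = 44,400+7,010 + 8,250+896 + 1,540 = 62,096 kg.
Stage 1: m₀ = 62,096 kg, m_f = 62,096 − 44,400 = 17,696 kg; Δv = 366×9.8×ln(3.509) = 3586.8×1.2553 ≈ 4503 m/s.
Stage 2: m₀ = 10,686 kg, m_f = 10,686 − 8,250 = 2,436 kg; Δv = 323×9.8×ln(4.387) = 3165.4×1.4786 ≈ 4680 m/s.
Total Δv = 4503 + 4680 = 9183 m/s.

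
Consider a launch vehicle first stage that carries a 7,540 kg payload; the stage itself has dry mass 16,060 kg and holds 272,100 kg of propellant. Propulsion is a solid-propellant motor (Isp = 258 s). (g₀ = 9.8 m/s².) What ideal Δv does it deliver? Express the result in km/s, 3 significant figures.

Δv ≈ 6.39 km/s

v_e = Isp · g₀ = 258 × 9.8 = 2528.4 m/s.
m₀ = payload + dry + propellant = 7,540 + 16,060 + 272,100 = 295,700 kg.
m_f = payload + dry = 7,540 + 16,060 = 23,600 kg.
Δv = v_e · ln(m₀/m_f) = 2528.4 × ln(12.53) = 2528.4 × 2.5281 ≈ 6392.0 m/s.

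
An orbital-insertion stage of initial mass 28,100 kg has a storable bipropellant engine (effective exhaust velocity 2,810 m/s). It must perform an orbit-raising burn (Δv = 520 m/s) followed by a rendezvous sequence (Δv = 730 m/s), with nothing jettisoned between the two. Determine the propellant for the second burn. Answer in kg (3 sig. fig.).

After the first burn: m = 28100 × exp(−520/2810.0) = 28100 × 0.83106 = 23,352.8 kg.
After the second burn: m = 23,352.8 × exp(−730/2810.0) = 23,352.8 × 0.77122 = 18,010.1 kg.
Second-burn propellant = 23,352.8 − 18,010.1 = 5,342.7 kg.

propellant for the second burn ≈ 5340 kg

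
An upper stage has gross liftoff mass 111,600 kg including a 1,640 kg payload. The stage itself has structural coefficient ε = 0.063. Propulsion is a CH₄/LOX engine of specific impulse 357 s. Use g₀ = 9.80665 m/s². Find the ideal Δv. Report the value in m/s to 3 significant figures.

Stage wet mass = m₀ − payload = 111,600 − 1,640 = 109,960 kg.
Stage dry mass = ε × stage wet mass = 0.063 × 109,960 = 6,927.48 kg.
Burnout mass m_f = stage dry + payload = 6,927.48 + 1,640 = 8,567.48 kg.
v_e = Isp · g₀ = 357 × 9.80665 = 3501.0 m/s.
Δv = v_e · ln(111,600/8,567.48) = 3501.0 × ln(13.03) = 3501.0 × 2.5669 ≈ 8987 m/s.

Δv ≈ 8990 m/s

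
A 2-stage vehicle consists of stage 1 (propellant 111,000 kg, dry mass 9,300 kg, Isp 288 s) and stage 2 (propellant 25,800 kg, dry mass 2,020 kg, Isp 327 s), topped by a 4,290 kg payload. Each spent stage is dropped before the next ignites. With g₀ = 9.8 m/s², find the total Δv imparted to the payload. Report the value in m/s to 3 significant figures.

Ignition mass of stage 1 = 111,000+9,300 + 25,800+2,020 + 4,290 = 152,410 kg.
Stage 1: m₀ = 152,410 kg, m_f = 152,410 − 111,000 = 41,410 kg; Δv = 288×9.8×ln(3.681) = 2822.4×1.3031 ≈ 3678 m/s.
Stage 2: m₀ = 32,110 kg, m_f = 32,110 − 25,800 = 6,310 kg; Δv = 327×9.8×ln(5.089) = 3204.6×1.6270 ≈ 5214 m/s.
Total Δv = 3678 + 5214 = 8892 m/s.

Δv ≈ 8890 m/s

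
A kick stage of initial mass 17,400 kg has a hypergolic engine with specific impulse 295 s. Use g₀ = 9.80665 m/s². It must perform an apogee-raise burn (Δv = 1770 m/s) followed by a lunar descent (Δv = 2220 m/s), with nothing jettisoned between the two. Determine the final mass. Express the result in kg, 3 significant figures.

final mass ≈ 4380 kg

v_e = Isp · g₀ = 295 × 9.80665 = 2893.0 m/s.
After the first burn: m = 17400 × exp(−1770/2893.0) = 17400 × 0.54236 = 9,437.06 kg.
After the second burn: m = 9,437.06 × exp(−2220/2893.0) = 9,437.06 × 0.46423 = 4,380.97 kg.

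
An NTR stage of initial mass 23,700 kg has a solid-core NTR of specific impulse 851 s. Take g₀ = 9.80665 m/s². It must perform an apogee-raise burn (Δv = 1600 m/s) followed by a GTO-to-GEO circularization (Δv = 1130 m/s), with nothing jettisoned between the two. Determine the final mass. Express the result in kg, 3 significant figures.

final mass ≈ 17100 kg

v_e = Isp · g₀ = 851 × 9.80665 = 8345.5 m/s.
After the first burn: m = 23700 × exp(−1600/8345.5) = 23700 × 0.82554 = 19,565.3 kg.
After the second burn: m = 19,565.3 × exp(−1130/8345.5) = 19,565.3 × 0.87336 = 17,087.6 kg.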